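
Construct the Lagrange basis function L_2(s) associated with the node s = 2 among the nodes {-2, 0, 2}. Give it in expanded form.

L_2(s) = (s + 2)s / [(4)·(2)]
       = (s^2 + 2s) / (8)

L_2(s) = (1/8)s^2 + (1/4)s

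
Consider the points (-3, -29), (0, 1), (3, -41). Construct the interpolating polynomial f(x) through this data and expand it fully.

Build the Lagrange basis polynomials:
L_0(x) = x(x - 3) / [18] = (1/18)x^2 - (1/6)x
L_1(x) = (x + 3)(x - 3) / [-9] = -(1/9)x^2 + 1
L_2(x) = (x + 3)x / [18] = (1/18)x^2 + (1/6)x
f(x) = (-29)·L_0 + 1·L_1 + (-41)·L_2
  (-29)·L_0(x) = -(29/18)x^2 + (29/6)x
  1·L_1(x) = -(1/9)x^2 + 1
  (-41)·L_2(x) = -(41/18)x^2 - (41/6)x
Adding term by term: -4x^2 - 2x + 1

f(x) = -4x^2 - 2x + 1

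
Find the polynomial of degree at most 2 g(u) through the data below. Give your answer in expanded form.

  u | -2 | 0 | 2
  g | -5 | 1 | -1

g(u) = -u^2 + u + 1

Build the Lagrange basis polynomials:
L_0(u) = u(u - 2) / [8] = (1/8)u^2 - (1/4)u
L_1(u) = (u + 2)(u - 2) / [-4] = -(1/4)u^2 + 1
L_2(u) = (u + 2)u / [8] = (1/8)u^2 + (1/4)u
g(u) = (-5)·L_0 + 1·L_1 + (-1)·L_2
  (-5)·L_0(u) = -(5/8)u^2 + (5/4)u
  1·L_1(u) = -(1/4)u^2 + 1
  (-1)·L_2(u) = -(1/8)u^2 - (1/4)u
Adding term by term: -u^2 + u + 1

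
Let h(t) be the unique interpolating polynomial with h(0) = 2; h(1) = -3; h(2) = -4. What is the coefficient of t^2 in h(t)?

2

The leading coefficient equals the top divided difference h[0,1,2].
h[0,1] = (-3 - 2) / (1 - 0) = -5
h[1,2] = (-4 - (-3)) / (2 - 1) = -1
h[0,1,2] = (-1 - (-5)) / (2 - 0) = 2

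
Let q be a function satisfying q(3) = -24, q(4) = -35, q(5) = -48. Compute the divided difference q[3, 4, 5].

-1

q[3,4] = (-35 - (-24)) / (4 - 3) = -11
q[4,5] = (-48 - (-35)) / (5 - 4) = -13
q[3,4,5] = (-13 - (-11)) / (5 - 3) = -1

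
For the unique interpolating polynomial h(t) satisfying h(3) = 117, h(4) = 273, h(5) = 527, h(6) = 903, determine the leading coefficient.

Build the Lagrange basis polynomials:
L_0(t) = (t - 4)(t - 5)(t - 6) / [-6] = -(1/6)t^3 + (5/2)t^2 - (37/3)t + 20
L_1(t) = (t - 3)(t - 5)(t - 6) / [2] = (1/2)t^3 - 7t^2 + (63/2)t - 45
L_2(t) = (t - 3)(t - 4)(t - 6) / [-2] = -(1/2)t^3 + (13/2)t^2 - 27t + 36
L_3(t) = (t - 3)(t - 4)(t - 5) / [6] = (1/6)t^3 - 2t^2 + (47/6)t - 10
h(t) = 117·L_0 + 273·L_1 + 527·L_2 + 903·L_3
Only the coefficient of t^3 is needed; take it from each L_i and combine:
117·(-1/6) + 273·(1/2) + 527·(-1/2) + 903·(1/6) = 4

4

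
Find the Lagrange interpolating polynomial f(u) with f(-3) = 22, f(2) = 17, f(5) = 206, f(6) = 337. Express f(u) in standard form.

f(u) = u^3 + 4u^2 - 4u + 1

Build the Lagrange basis polynomials:
L_0(u) = (u - 2)(u - 5)(u - 6) / [-360] = -(1/360)u^3 + (13/360)u^2 - (13/90)u + 1/6
L_1(u) = (u + 3)(u - 5)(u - 6) / [60] = (1/60)u^3 - (2/15)u^2 - (1/20)u + 3/2
L_2(u) = (u + 3)(u - 2)(u - 6) / [-24] = -(1/24)u^3 + (5/24)u^2 + (1/2)u - 3/2
L_3(u) = (u + 3)(u - 2)(u - 5) / [36] = (1/36)u^3 - (1/9)u^2 - (11/36)u + 5/6
f(u) = 22·L_0 + 17·L_1 + 206·L_2 + 337·L_3
  22·L_0(u) = -(11/180)u^3 + (143/180)u^2 - (143/45)u + 11/3
  17·L_1(u) = (17/60)u^3 - (34/15)u^2 - (17/20)u + 51/2
  206·L_2(u) = -(103/12)u^3 + (515/12)u^2 + 103u - 309
  337·L_3(u) = (337/36)u^3 - (337/9)u^2 - (3707/36)u + 1685/6
Adding term by term: u^3 + 4u^2 - 4u + 1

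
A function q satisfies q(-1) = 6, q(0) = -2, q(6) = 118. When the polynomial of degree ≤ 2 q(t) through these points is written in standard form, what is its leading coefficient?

Build the Lagrange basis polynomials:
L_0(t) = t(t - 6) / [7] = (1/7)t^2 - (6/7)t
L_1(t) = (t + 1)(t - 6) / [-6] = -(1/6)t^2 + (5/6)t + 1
L_2(t) = (t + 1)t / [42] = (1/42)t^2 + (1/42)t
q(t) = 6·L_0 + (-2)·L_1 + 118·L_2
Only the coefficient of t^2 is needed; take it from each L_i and combine:
6·(1/7) + (-2)·(-1/6) + 118·(1/42) = 4

4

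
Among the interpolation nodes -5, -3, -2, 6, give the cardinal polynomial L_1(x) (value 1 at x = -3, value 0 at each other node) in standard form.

L_1(x) = (x + 5)(x + 2)(x - 6) / [(2)·(-1)·(-9)]
       = (x^3 + x^2 - 32x - 60) / (18)

L_1(x) = (1/18)x^3 + (1/18)x^2 - (16/9)x - 10/3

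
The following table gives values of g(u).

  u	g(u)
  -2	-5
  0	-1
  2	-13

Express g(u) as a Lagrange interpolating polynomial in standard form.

Build the Lagrange basis polynomials:
L_0(u) = u(u - 2) / [8] = (1/8)u^2 - (1/4)u
L_1(u) = (u + 2)(u - 2) / [-4] = -(1/4)u^2 + 1
L_2(u) = (u + 2)u / [8] = (1/8)u^2 + (1/4)u
g(u) = (-5)·L_0 + (-1)·L_1 + (-13)·L_2
  (-5)·L_0(u) = -(5/8)u^2 + (5/4)u
  (-1)·L_1(u) = (1/4)u^2 - 1
  (-13)·L_2(u) = -(13/8)u^2 - (13/4)u
Adding term by term: -2u^2 - 2u - 1

g(u) = -2u^2 - 2u - 1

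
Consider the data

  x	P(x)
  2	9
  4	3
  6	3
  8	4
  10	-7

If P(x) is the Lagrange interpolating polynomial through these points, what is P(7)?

L_0(7) = (3)·(1)·(-1)·(-3)/[(-2)·(-4)·(-6)·(-8)] = 3/128
L_1(7) = (5)·(1)·(-1)·(-3)/[(2)·(-2)·(-4)·(-6)] = -5/32
L_2(7) = (5)·(3)·(-1)·(-3)/[(4)·(2)·(-2)·(-4)] = 45/64
L_3(7) = (5)·(3)·(1)·(-3)/[(6)·(4)·(2)·(-2)] = 15/32
L_4(7) = (5)·(3)·(1)·(-1)/[(8)·(6)·(4)·(2)] = -5/128
Sum: 9·(3/128) + 3·(-5/32) + 3·(45/64) + 4·(15/32) + (-7)·(-5/128) = 4

4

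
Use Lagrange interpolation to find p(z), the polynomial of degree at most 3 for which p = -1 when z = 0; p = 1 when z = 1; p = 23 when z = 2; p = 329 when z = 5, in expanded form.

L_0(z) = (z - 1)(z - 2)(z - 5) / [-10] = -(1/10)z^3 + (4/5)z^2 - (17/10)z + 1
L_1(z) = z(z - 2)(z - 5) / [4] = (1/4)z^3 - (7/4)z^2 + (5/2)z
L_2(z) = z(z - 1)(z - 5) / [-6] = -(1/6)z^3 + z^2 - (5/6)z
L_3(z) = z(z - 1)(z - 2) / [60] = (1/60)z^3 - (1/20)z^2 + (1/30)z
p(z) = (-1)·L_0 + 1·L_1 + 23·L_2 + 329·L_3
  (-1)·L_0(z) = (1/10)z^3 - (4/5)z^2 + (17/10)z - 1
  1·L_1(z) = (1/4)z^3 - (7/4)z^2 + (5/2)z
  23·L_2(z) = -(23/6)z^3 + 23z^2 - (115/6)z
  329·L_3(z) = (329/60)z^3 - (329/20)z^2 + (329/30)z
Adding term by term: 2z^3 + 4z^2 - 4z - 1

p(z) = 2z^3 + 4z^2 - 4z - 1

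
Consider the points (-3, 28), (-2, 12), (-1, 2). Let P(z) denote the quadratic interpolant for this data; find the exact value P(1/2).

Evaluate each Lagrange basis at z = 1/2:
L_0(1/2) = (5/2)·(3/2)/[(-1)·(-2)] = 15/8
L_1(1/2) = (7/2)·(3/2)/[(1)·(-1)] = -21/4
L_2(1/2) = (7/2)·(5/2)/[(2)·(1)] = 35/8
Sum: 28·(15/8) + 12·(-21/4) + 2·(35/8) = -7/4

-7/4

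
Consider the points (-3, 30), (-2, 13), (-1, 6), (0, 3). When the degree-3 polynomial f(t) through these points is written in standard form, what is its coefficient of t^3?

The leading coefficient equals the top divided difference f[-3,-2,-1,0].
f[-3,-2] = (13 - 30) / (-2 - (-3)) = -17
f[-2,-1] = (6 - 13) / (-1 - (-2)) = -7
f[-1,0] = (3 - 6) / (0 - (-1)) = -3
f[-3,-2,-1] = (-7 - (-17)) / (-1 - (-3)) = 5
f[-2,-1,0] = (-3 - (-7)) / (0 - (-2)) = 2
f[-3,-2,-1,0] = (2 - 5) / (0 - (-3)) = -1

-1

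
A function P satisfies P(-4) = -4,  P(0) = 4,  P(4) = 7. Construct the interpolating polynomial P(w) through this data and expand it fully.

Newton's divided differences:
P[-4,0] = (4 - (-4)) / (0 - (-4)) = 2
P[0,4] = (7 - 4) / (4 - 0) = 3/4
P[-4,0,4] = (3/4 - 2) / (4 - (-4)) = -5/32
P(w) = -4 + 2·(w + 4) + (-5/32)·(w + 4)w
Expanding: P(w) = -(5/32)w^2 + (11/8)w + 4

P(w) = -(5/32)w^2 + (11/8)w + 4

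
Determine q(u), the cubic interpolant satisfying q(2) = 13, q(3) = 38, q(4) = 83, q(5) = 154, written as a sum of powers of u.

q(u) = u^3 + u^2 + u - 1

L_0(u) = (u - 3)(u - 4)(u - 5) / [-6] = -(1/6)u^3 + 2u^2 - (47/6)u + 10
L_1(u) = (u - 2)(u - 4)(u - 5) / [2] = (1/2)u^3 - (11/2)u^2 + 19u - 20
L_2(u) = (u - 2)(u - 3)(u - 5) / [-2] = -(1/2)u^3 + 5u^2 - (31/2)u + 15
L_3(u) = (u - 2)(u - 3)(u - 4) / [6] = (1/6)u^3 - (3/2)u^2 + (13/3)u - 4
q(u) = 13·L_0 + 38·L_1 + 83·L_2 + 154·L_3
  13·L_0(u) = -(13/6)u^3 + 26u^2 - (611/6)u + 130
  38·L_1(u) = 19u^3 - 209u^2 + 722u - 760
  83·L_2(u) = -(83/2)u^3 + 415u^2 - (2573/2)u + 1245
  154·L_3(u) = (77/3)u^3 - 231u^2 + (2002/3)u - 616
Adding term by term: u^3 + u^2 + u - 1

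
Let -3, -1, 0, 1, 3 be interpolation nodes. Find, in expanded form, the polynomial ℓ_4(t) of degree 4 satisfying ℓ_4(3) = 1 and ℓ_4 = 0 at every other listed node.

ℓ_4(t) = (1/144)t^4 + (1/48)t^3 - (1/144)t^2 - (1/48)t

ℓ_4(t) = (t + 3)(t + 1)t(t - 1) / [(6)·(4)·(3)·(2)]
       = (t^4 + 3t^3 - t^2 - 3t) / (144)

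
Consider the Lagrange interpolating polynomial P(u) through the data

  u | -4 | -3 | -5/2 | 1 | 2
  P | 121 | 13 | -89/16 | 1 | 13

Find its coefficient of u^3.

1

Build the Lagrange basis polynomials:
L_0(u) = (u + 3)(u + 5/2)(u - 1)(u - 2) / [45] = (1/45)u^4 + (1/18)u^3 - (7/45)u^2 - (23/90)u + 1/3
L_1(u) = (u + 4)(u + 5/2)(u - 1)(u - 2) / [-10] = -(1/10)u^4 - (7/20)u^3 + (3/4)u^2 + (17/10)u - 2
L_2(u) = (u + 4)(u + 3)(u - 1)(u - 2) / [189/16] = (16/189)u^4 + (64/189)u^3 - (16/27)u^2 - (352/189)u + 128/63
L_3(u) = (u + 4)(u + 3)(u + 5/2)(u - 2) / [-70] = -(1/70)u^4 - (3/28)u^3 - (3/20)u^2 + (29/70)u + 6/7
L_4(u) = (u + 4)(u + 3)(u + 5/2)(u - 1) / [135] = (1/135)u^4 + (17/270)u^3 + (4/27)u^2 + (1/270)u - 2/9
P(u) = 121·L_0 + 13·L_1 + (-89/16)·L_2 + 1·L_3 + 13·L_4
Only the coefficient of u^3 is needed; take it from each L_i and combine:
121·(1/18) + 13·(-7/20) + (-89/16)·(64/189) + 1·(-3/28) + 13·(17/270) = 1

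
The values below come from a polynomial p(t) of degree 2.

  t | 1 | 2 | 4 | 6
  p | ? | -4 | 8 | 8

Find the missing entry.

-29/2

The 3 known values determine p uniquely (degree ≤ 2).
Evaluate each Lagrange basis at t = 1:
L_0(1) = (-3)·(-5)/[(-2)·(-4)] = 15/8
L_1(1) = (-1)·(-5)/[(2)·(-2)] = -5/4
L_2(1) = (-1)·(-3)/[(4)·(2)] = 3/8
Sum: (-4)·(15/8) + 8·(-5/4) + 8·(3/8) = -29/2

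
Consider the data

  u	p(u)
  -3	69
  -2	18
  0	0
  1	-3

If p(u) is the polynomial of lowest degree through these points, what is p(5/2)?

-405/8

Using Newton's divided-difference form:
p[-3,-2] = (18 - 69) / (-2 - (-3)) = -51
p[-2,0] = (0 - 18) / (0 - (-2)) = -9
p[0,1] = (-3 - 0) / (1 - 0) = -3
p[-3,-2,0] = (-9 - (-51)) / (0 - (-3)) = 14
p[-2,0,1] = (-3 - (-9)) / (1 - (-2)) = 2
p[-3,-2,0,1] = (2 - 14) / (1 - (-3)) = -3
p(5/2) = 69 + (-51)·(11/2) + 14·(11/2)·(9/2) + (-3)·(11/2)·(9/2)·(5/2) = -405/8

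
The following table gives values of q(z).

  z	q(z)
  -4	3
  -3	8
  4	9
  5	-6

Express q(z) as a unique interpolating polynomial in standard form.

Newton's divided differences:
q[-4,-3] = (8 - 3) / (-3 - (-4)) = 5
q[-3,4] = (9 - 8) / (4 - (-3)) = 1/7
q[4,5] = (-6 - 9) / (5 - 4) = -15
q[-4,-3,4] = (1/7 - 5) / (4 - (-4)) = -17/28
q[-3,4,5] = (-15 - 1/7) / (5 - (-3)) = -53/28
q[-4,-3,4,5] = (-53/28 - (-17/28)) / (5 - (-4)) = -1/7
q(z) = 3 + 5·(z + 4) + (-17/28)·(z + 4)(z + 3) + (-1/7)·(z + 4)(z + 3)(z - 4)
Expanding: q(z) = -(1/7)z^3 - (29/28)z^2 + (85/28)z + 158/7

q(z) = -(1/7)z^3 - (29/28)z^2 + (85/28)z + 158/7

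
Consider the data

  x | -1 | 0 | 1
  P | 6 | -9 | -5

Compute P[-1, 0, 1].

19/2

P[-1,0] = (-9 - 6) / (0 - (-1)) = -15
P[0,1] = (-5 - (-9)) / (1 - 0) = 4
P[-1,0,1] = (4 - (-15)) / (1 - (-1)) = 19/2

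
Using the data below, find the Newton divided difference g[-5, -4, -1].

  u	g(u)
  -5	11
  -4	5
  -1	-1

1

g[-5,-4] = (5 - 11) / (-4 - (-5)) = -6
g[-4,-1] = (-1 - 5) / (-1 - (-4)) = -2
g[-5,-4,-1] = (-2 - (-6)) / (-1 - (-5)) = 1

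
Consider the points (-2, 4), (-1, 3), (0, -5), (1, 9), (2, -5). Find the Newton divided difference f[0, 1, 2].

-14

f[0,1] = (9 - (-5)) / (1 - 0) = 14
f[1,2] = (-5 - 9) / (2 - 1) = -14
f[0,1,2] = (-14 - 14) / (2 - 0) = -14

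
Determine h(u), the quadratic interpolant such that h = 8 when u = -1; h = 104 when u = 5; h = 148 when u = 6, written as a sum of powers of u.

h(u) = 4u^2 + 4

Build the Lagrange basis polynomials:
L_0(u) = (u - 5)(u - 6) / [42] = (1/42)u^2 - (11/42)u + 5/7
L_1(u) = (u + 1)(u - 6) / [-6] = -(1/6)u^2 + (5/6)u + 1
L_2(u) = (u + 1)(u - 5) / [7] = (1/7)u^2 - (4/7)u - 5/7
h(u) = 8·L_0 + 104·L_1 + 148·L_2
  8·L_0(u) = (4/21)u^2 - (44/21)u + 40/7
  104·L_1(u) = -(52/3)u^2 + (260/3)u + 104
  148·L_2(u) = (148/7)u^2 - (592/7)u - 740/7
Adding term by term: 4u^2 + 4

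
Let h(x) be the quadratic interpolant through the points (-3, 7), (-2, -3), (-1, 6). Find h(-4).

36

Evaluate each Lagrange basis at x = -4:
L_0(-4) = (-2)·(-3)/[(-1)·(-2)] = 3
L_1(-4) = (-1)·(-3)/[(1)·(-1)] = -3
L_2(-4) = (-1)·(-2)/[(2)·(1)] = 1
Sum: 7·(3) + (-3)·(-3) + 6·(1) = 36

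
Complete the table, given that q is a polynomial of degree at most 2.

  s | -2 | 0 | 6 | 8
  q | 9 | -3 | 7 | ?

The 3 known values determine q uniquely (degree ≤ 2).
Evaluate each Lagrange basis at s = 8:
L_0(8) = (8)·(2)/[(-2)·(-8)] = 1
L_1(8) = (10)·(2)/[(2)·(-6)] = -5/3
L_2(8) = (10)·(8)/[(8)·(6)] = 5/3
Sum: 9·(1) + (-3)·(-5/3) + 7·(5/3) = 77/3

77/3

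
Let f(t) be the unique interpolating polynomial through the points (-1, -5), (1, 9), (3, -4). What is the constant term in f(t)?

43/8

Build the Lagrange basis polynomials:
L_0(t) = (t - 1)(t - 3) / [8] = (1/8)t^2 - (1/2)t + 3/8
L_1(t) = (t + 1)(t - 3) / [-4] = -(1/4)t^2 + (1/2)t + 3/4
L_2(t) = (t + 1)(t - 1) / [8] = (1/8)t^2 - 1/8
f(t) = (-5)·L_0 + 9·L_1 + (-4)·L_2
Only the constant term is needed; take it from each L_i and combine:
(-5)·(3/8) + 9·(3/4) + (-4)·(-1/8) = 43/8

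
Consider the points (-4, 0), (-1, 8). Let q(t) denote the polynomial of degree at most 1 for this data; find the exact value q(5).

L_0(5) = (6)/[(-3)] = -2
L_1(5) = (9)/[(3)] = 3
Sum: 0 + 8·(3) = 24

24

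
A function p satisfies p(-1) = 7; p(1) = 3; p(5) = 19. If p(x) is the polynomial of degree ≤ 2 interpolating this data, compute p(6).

Evaluate each Lagrange basis at x = 6:
L_0(6) = (5)·(1)/[(-2)·(-6)] = 5/12
L_1(6) = (7)·(1)/[(2)·(-4)] = -7/8
L_2(6) = (7)·(5)/[(6)·(4)] = 35/24
Sum: 7·(5/12) + 3·(-7/8) + 19·(35/24) = 28

28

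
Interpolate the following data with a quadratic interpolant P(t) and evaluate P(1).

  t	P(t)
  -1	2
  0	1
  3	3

Using Newton's divided-difference form:
P[-1,0] = (1 - 2) / (0 - (-1)) = -1
P[0,3] = (3 - 1) / (3 - 0) = 2/3
P[-1,0,3] = (2/3 - (-1)) / (3 - (-1)) = 5/12
P(1) = 2 + (-1)·(2) + (5/12)·(2)·(1) = 5/6

5/6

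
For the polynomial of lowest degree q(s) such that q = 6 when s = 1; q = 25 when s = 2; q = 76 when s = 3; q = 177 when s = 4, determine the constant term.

1

Build the Lagrange basis polynomials:
L_0(s) = (s - 2)(s - 3)(s - 4) / [-6] = -(1/6)s^3 + (3/2)s^2 - (13/3)s + 4
L_1(s) = (s - 1)(s - 3)(s - 4) / [2] = (1/2)s^3 - 4s^2 + (19/2)s - 6
L_2(s) = (s - 1)(s - 2)(s - 4) / [-2] = -(1/2)s^3 + (7/2)s^2 - 7s + 4
L_3(s) = (s - 1)(s - 2)(s - 3) / [6] = (1/6)s^3 - s^2 + (11/6)s - 1
q(s) = 6·L_0 + 25·L_1 + 76·L_2 + 177·L_3
Only the constant term is needed; take it from each L_i and combine:
6·(4) + 25·(-6) + 76·(4) + 177·(-1) = 1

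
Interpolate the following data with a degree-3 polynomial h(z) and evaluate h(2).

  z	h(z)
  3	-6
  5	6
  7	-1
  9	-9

Evaluate each Lagrange basis at z = 2:
L_0(2) = (-3)·(-5)·(-7)/[(-2)·(-4)·(-6)] = 35/16
L_1(2) = (-1)·(-5)·(-7)/[(2)·(-2)·(-4)] = -35/16
L_2(2) = (-1)·(-3)·(-7)/[(4)·(2)·(-2)] = 21/16
L_3(2) = (-1)·(-3)·(-5)/[(6)·(4)·(2)] = -5/16
Sum: (-6)·(35/16) + 6·(-35/16) + (-1)·(21/16) + (-9)·(-5/16) = -99/4

-99/4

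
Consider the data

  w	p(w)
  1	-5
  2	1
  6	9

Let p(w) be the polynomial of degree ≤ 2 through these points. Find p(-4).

Evaluate each Lagrange basis at w = -4:
L_0(-4) = (-6)·(-10)/[(-1)·(-5)] = 12
L_1(-4) = (-5)·(-10)/[(1)·(-4)] = -25/2
L_2(-4) = (-5)·(-6)/[(5)·(4)] = 3/2
Sum: (-5)·(12) + 1·(-25/2) + 9·(3/2) = -59

-59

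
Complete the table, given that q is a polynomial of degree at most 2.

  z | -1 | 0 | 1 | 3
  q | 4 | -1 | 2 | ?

The 3 known values determine q uniquely (degree ≤ 2).
L_0(3) = (3)·(2)/[(-1)·(-2)] = 3
L_1(3) = (4)·(2)/[(1)·(-1)] = -8
L_2(3) = (4)·(3)/[(2)·(1)] = 6
Sum: 4·(3) + (-1)·(-8) + 2·(6) = 32

32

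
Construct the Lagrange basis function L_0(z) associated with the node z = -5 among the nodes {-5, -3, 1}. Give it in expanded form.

L_0(z) = (1/12)z^2 + (1/6)z - 1/4

L_0(z) = (z + 3)(z - 1) / [(-2)·(-6)]
       = (z^2 + 2z - 3) / (12)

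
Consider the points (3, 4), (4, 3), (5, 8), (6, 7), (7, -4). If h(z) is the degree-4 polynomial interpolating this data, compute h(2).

31

Evaluate each Lagrange basis at z = 2:
L_0(2) = (-2)·(-3)·(-4)·(-5)/[(-1)·(-2)·(-3)·(-4)] = 5
L_1(2) = (-1)·(-3)·(-4)·(-5)/[(1)·(-1)·(-2)·(-3)] = -10
L_2(2) = (-1)·(-2)·(-4)·(-5)/[(2)·(1)·(-1)·(-2)] = 10
L_3(2) = (-1)·(-2)·(-3)·(-5)/[(3)·(2)·(1)·(-1)] = -5
L_4(2) = (-1)·(-2)·(-3)·(-4)/[(4)·(3)·(2)·(1)] = 1
Sum: 4·(5) + 3·(-10) + 8·(10) + 7·(-5) + (-4)·(1) = 31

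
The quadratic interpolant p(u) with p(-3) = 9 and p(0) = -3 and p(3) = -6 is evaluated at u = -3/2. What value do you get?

15/8

L_0(-3/2) = (-3/2)·(-9/2)/[(-3)·(-6)] = 3/8
L_1(-3/2) = (3/2)·(-9/2)/[(3)·(-3)] = 3/4
L_2(-3/2) = (3/2)·(-3/2)/[(6)·(3)] = -1/8
Sum: 9·(3/8) + (-3)·(3/4) + (-6)·(-1/8) = 15/8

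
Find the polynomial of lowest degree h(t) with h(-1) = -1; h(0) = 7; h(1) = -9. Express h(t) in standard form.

Newton's divided differences:
h[-1,0] = (7 - (-1)) / (0 - (-1)) = 8
h[0,1] = (-9 - 7) / (1 - 0) = -16
h[-1,0,1] = (-16 - 8) / (1 - (-1)) = -12
h(t) = -1 + 8·(t + 1) + (-12)·(t + 1)t
Expanding: h(t) = -12t^2 - 4t + 7

h(t) = -12t^2 - 4t + 7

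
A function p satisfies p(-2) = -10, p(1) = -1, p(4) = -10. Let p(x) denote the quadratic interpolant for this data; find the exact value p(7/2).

L_0(7/2) = (5/2)·(-1/2)/[(-3)·(-6)] = -5/72
L_1(7/2) = (11/2)·(-1/2)/[(3)·(-3)] = 11/36
L_2(7/2) = (11/2)·(5/2)/[(6)·(3)] = 55/72
Sum: (-10)·(-5/72) + (-1)·(11/36) + (-10)·(55/72) = -29/4

-29/4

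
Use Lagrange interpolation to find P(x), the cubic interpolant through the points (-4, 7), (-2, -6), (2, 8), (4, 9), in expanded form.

L_0(x) = (x + 2)(x - 2)(x - 4) / [-96] = -(1/96)x^3 + (1/24)x^2 + (1/24)x - 1/6
L_1(x) = (x + 4)(x - 2)(x - 4) / [48] = (1/48)x^3 - (1/24)x^2 - (1/3)x + 2/3
L_2(x) = (x + 4)(x + 2)(x - 4) / [-48] = -(1/48)x^3 - (1/24)x^2 + (1/3)x + 2/3
L_3(x) = (x + 4)(x + 2)(x - 2) / [96] = (1/96)x^3 + (1/24)x^2 - (1/24)x - 1/6
P(x) = 7·L_0 + (-6)·L_1 + 8·L_2 + 9·L_3
  7·L_0(x) = -(7/96)x^3 + (7/24)x^2 + (7/24)x - 7/6
  (-6)·L_1(x) = -(1/8)x^3 + (1/4)x^2 + 2x - 4
  8·L_2(x) = -(1/6)x^3 - (1/3)x^2 + (8/3)x + 16/3
  9·L_3(x) = (3/32)x^3 + (3/8)x^2 - (3/8)x - 3/2
Adding term by term: -(13/48)x^3 + (7/12)x^2 + (55/12)x - 4/3

P(x) = -(13/48)x^3 + (7/12)x^2 + (55/12)x - 4/3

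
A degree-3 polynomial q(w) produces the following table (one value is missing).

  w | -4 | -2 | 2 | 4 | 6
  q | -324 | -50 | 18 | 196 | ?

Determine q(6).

The 4 known values determine q uniquely (degree ≤ 3).
Evaluate each Lagrange basis at w = 6:
L_0(6) = (8)·(4)·(2)/[(-2)·(-6)·(-8)] = -2/3
L_1(6) = (10)·(4)·(2)/[(2)·(-4)·(-6)] = 5/3
L_2(6) = (10)·(8)·(2)/[(6)·(4)·(-2)] = -10/3
L_3(6) = (10)·(8)·(4)/[(8)·(6)·(2)] = 10/3
Sum: (-324)·(-2/3) + (-50)·(5/3) + 18·(-10/3) + 196·(10/3) = 726

726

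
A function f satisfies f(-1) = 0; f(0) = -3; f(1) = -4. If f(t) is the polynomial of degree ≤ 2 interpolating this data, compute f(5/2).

-7/4

Evaluate each Lagrange basis at t = 5/2:
L_0(5/2) = (5/2)·(3/2)/[(-1)·(-2)] = 15/8
L_1(5/2) = (7/2)·(3/2)/[(1)·(-1)] = -21/4
L_2(5/2) = (7/2)·(5/2)/[(2)·(1)] = 35/8
Sum: 0 + (-3)·(-21/4) + (-4)·(35/8) = -7/4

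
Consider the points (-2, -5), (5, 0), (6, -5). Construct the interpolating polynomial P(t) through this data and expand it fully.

L_0(t) = (t - 5)(t - 6) / [56] = (1/56)t^2 - (11/56)t + 15/28
L_1(t) = (t + 2)(t - 6) / [-7] = -(1/7)t^2 + (4/7)t + 12/7
L_2(t) = (t + 2)(t - 5) / [8] = (1/8)t^2 - (3/8)t - 5/4
P(t) = (-5)·L_0 + 0·L_1 + (-5)·L_2
  (-5)·L_0(t) = -(5/56)t^2 + (55/56)t - 75/28
  0·L_1(t) = 0
  (-5)·L_2(t) = -(5/8)t^2 + (15/8)t + 25/4
Adding term by term: -(5/7)t^2 + (20/7)t + 25/7

P(t) = -(5/7)t^2 + (20/7)t + 25/7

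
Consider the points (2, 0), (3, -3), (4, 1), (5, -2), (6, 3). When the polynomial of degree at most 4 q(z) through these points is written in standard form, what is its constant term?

Build the Lagrange basis polynomials:
L_0(z) = (z - 3)(z - 4)(z - 5)(z - 6) / [24] = (1/24)z^4 - (3/4)z^3 + (119/24)z^2 - (57/4)z + 15
L_1(z) = (z - 2)(z - 4)(z - 5)(z - 6) / [-6] = -(1/6)z^4 + (17/6)z^3 - (52/3)z^2 + (134/3)z - 40
L_2(z) = (z - 2)(z - 3)(z - 5)(z - 6) / [4] = (1/4)z^4 - 4z^3 + (91/4)z^2 - 54z + 45
L_3(z) = (z - 2)(z - 3)(z - 4)(z - 6) / [-6] = -(1/6)z^4 + (5/2)z^3 - (40/3)z^2 + 30z - 24
L_4(z) = (z - 2)(z - 3)(z - 4)(z - 5) / [24] = (1/24)z^4 - (7/12)z^3 + (71/24)z^2 - (77/12)z + 5
q(z) = 0·L_0 + (-3)·L_1 + 1·L_2 + (-2)·L_3 + 3·L_4
Only the constant term is needed; take it from each L_i and combine:
0·(15) + (-3)·(-40) + 1·(45) + (-2)·(-24) + 3·(5) = 228

228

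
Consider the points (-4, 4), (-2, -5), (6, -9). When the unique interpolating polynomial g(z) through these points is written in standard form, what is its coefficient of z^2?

2/5

Build the Lagrange basis polynomials:
L_0(z) = (z + 2)(z - 6) / [20] = (1/20)z^2 - (1/5)z - 3/5
L_1(z) = (z + 4)(z - 6) / [-16] = -(1/16)z^2 + (1/8)z + 3/2
L_2(z) = (z + 4)(z + 2) / [80] = (1/80)z^2 + (3/40)z + 1/10
g(z) = 4·L_0 + (-5)·L_1 + (-9)·L_2
Only the coefficient of z^2 is needed; take it from each L_i and combine:
4·(1/20) + (-5)·(-1/16) + (-9)·(1/80) = 2/5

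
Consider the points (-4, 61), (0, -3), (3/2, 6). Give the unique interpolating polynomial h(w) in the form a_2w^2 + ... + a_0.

h(w) = 4w^2 - 3

Build the Lagrange basis polynomials:
L_0(w) = w(w - 3/2) / [22] = (1/22)w^2 - (3/44)w
L_1(w) = (w + 4)(w - 3/2) / [-6] = -(1/6)w^2 - (5/12)w + 1
L_2(w) = (w + 4)w / [33/4] = (4/33)w^2 + (16/33)w
h(w) = 61·L_0 + (-3)·L_1 + 6·L_2
  61·L_0(w) = (61/22)w^2 - (183/44)w
  (-3)·L_1(w) = (1/2)w^2 + (5/4)w - 3
  6·L_2(w) = (8/11)w^2 + (32/11)w
Adding term by term: 4w^2 - 3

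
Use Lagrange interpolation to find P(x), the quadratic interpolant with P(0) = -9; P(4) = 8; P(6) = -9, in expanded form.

L_0(x) = (x - 4)(x - 6) / [24] = (1/24)x^2 - (5/12)x + 1
L_1(x) = x(x - 6) / [-8] = -(1/8)x^2 + (3/4)x
L_2(x) = x(x - 4) / [12] = (1/12)x^2 - (1/3)x
P(x) = (-9)·L_0 + 8·L_1 + (-9)·L_2
  (-9)·L_0(x) = -(3/8)x^2 + (15/4)x - 9
  8·L_1(x) = -x^2 + 6x
  (-9)·L_2(x) = -(3/4)x^2 + 3x
Adding term by term: -(17/8)x^2 + (51/4)x - 9

P(x) = -(17/8)x^2 + (51/4)x - 9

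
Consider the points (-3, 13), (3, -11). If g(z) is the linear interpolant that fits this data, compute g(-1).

Evaluate each Lagrange basis at z = -1:
L_0(-1) = (-4)/[(-6)] = 2/3
L_1(-1) = (2)/[(6)] = 1/3
Sum: 13·(2/3) + (-11)·(1/3) = 5

5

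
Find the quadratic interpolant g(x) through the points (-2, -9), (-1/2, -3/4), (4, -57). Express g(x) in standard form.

g(x) = -3x^2 - 2x - 1

L_0(x) = (x + 1/2)(x - 4) / [9] = (1/9)x^2 - (7/18)x - 2/9
L_1(x) = (x + 2)(x - 4) / [-27/4] = -(4/27)x^2 + (8/27)x + 32/27
L_2(x) = (x + 2)(x + 1/2) / [27] = (1/27)x^2 + (5/54)x + 1/27
g(x) = (-9)·L_0 + (-3/4)·L_1 + (-57)·L_2
  (-9)·L_0(x) = -x^2 + (7/2)x + 2
  (-3/4)·L_1(x) = (1/9)x^2 - (2/9)x - 8/9
  (-57)·L_2(x) = -(19/9)x^2 - (95/18)x - 19/9
Adding term by term: -3x^2 - 2x - 1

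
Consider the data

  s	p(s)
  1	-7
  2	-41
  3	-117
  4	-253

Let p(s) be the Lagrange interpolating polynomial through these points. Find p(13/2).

L_0(13/2) = (9/2)·(7/2)·(5/2)/[(-1)·(-2)·(-3)] = -105/16
L_1(13/2) = (11/2)·(7/2)·(5/2)/[(1)·(-1)·(-2)] = 385/16
L_2(13/2) = (11/2)·(9/2)·(5/2)/[(2)·(1)·(-1)] = -495/16
L_3(13/2) = (11/2)·(9/2)·(7/2)/[(3)·(2)·(1)] = 231/16
Sum: (-7)·(-105/16) + (-41)·(385/16) + (-117)·(-495/16) + (-253)·(231/16) = -7789/8

-7789/8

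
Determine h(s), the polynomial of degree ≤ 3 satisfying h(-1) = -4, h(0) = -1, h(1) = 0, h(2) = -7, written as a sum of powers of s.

h(s) = -s^3 - s^2 + 3s - 1

L_0(s) = s(s - 1)(s - 2) / [-6] = -(1/6)s^3 + (1/2)s^2 - (1/3)s
L_1(s) = (s + 1)(s - 1)(s - 2) / [2] = (1/2)s^3 - s^2 - (1/2)s + 1
L_2(s) = (s + 1)s(s - 2) / [-2] = -(1/2)s^3 + (1/2)s^2 + s
L_3(s) = (s + 1)s(s - 1) / [6] = (1/6)s^3 - (1/6)s
h(s) = (-4)·L_0 + (-1)·L_1 + 0·L_2 + (-7)·L_3
  (-4)·L_0(s) = (2/3)s^3 - 2s^2 + (4/3)s
  (-1)·L_1(s) = -(1/2)s^3 + s^2 + (1/2)s - 1
  0·L_2(s) = 0
  (-7)·L_3(s) = -(7/6)s^3 + (7/6)s
Adding term by term: -s^3 - s^2 + 3s - 1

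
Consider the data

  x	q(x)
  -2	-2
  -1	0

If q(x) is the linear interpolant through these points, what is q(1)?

Evaluate each Lagrange basis at x = 1:
L_0(1) = (2)/[(-1)] = -2
L_1(1) = (3)/[(1)] = 3
Sum: (-2)·(-2) + 0 = 4

4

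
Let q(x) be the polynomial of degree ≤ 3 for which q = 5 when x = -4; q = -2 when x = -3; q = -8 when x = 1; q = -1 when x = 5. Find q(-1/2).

-2269/256

L_0(-1/2) = (5/2)·(-3/2)·(-11/2)/[(-1)·(-5)·(-9)] = -11/24
L_1(-1/2) = (7/2)·(-3/2)·(-11/2)/[(1)·(-4)·(-8)] = 231/256
L_2(-1/2) = (7/2)·(5/2)·(-11/2)/[(5)·(4)·(-4)] = 77/128
L_3(-1/2) = (7/2)·(5/2)·(-3/2)/[(9)·(8)·(4)] = -35/768
Sum: 5·(-11/24) + (-2)·(231/256) + (-8)·(77/128) + (-1)·(-35/768) = -2269/256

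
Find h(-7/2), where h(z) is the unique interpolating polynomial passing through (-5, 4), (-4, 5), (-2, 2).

39/8

L_0(-7/2) = (1/2)·(-3/2)/[(-1)·(-3)] = -1/4
L_1(-7/2) = (3/2)·(-3/2)/[(1)·(-2)] = 9/8
L_2(-7/2) = (3/2)·(1/2)/[(3)·(2)] = 1/8
Sum: 4·(-1/4) + 5·(9/8) + 2·(1/8) = 39/8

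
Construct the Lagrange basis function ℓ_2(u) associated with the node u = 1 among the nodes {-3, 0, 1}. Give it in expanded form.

ℓ_2(u) = (1/4)u^2 + (3/4)u

ℓ_2(u) = (u + 3)u / [(4)·(1)]
       = (u^2 + 3u) / (4)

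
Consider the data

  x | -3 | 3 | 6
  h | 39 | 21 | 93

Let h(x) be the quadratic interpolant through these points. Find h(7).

129

Using Newton's divided-difference form:
h[-3,3] = (21 - 39) / (3 - (-3)) = -3
h[3,6] = (93 - 21) / (6 - 3) = 24
h[-3,3,6] = (24 - (-3)) / (6 - (-3)) = 3
h(7) = 39 + (-3)·(10) + 3·(10)·(4) = 129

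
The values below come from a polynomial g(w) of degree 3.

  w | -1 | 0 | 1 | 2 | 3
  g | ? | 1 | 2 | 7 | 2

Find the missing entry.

18

The 4 known values determine g uniquely (degree ≤ 3).
Evaluate each Lagrange basis at w = -1:
L_0(-1) = (-2)·(-3)·(-4)/[(-1)·(-2)·(-3)] = 4
L_1(-1) = (-1)·(-3)·(-4)/[(1)·(-1)·(-2)] = -6
L_2(-1) = (-1)·(-2)·(-4)/[(2)·(1)·(-1)] = 4
L_3(-1) = (-1)·(-2)·(-3)/[(3)·(2)·(1)] = -1
Sum: 1·(4) + 2·(-6) + 7·(4) + 2·(-1) = 18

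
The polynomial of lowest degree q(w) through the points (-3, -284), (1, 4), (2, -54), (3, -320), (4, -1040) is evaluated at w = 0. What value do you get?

Evaluate each Lagrange basis at w = 0:
L_0(0) = (-1)·(-2)·(-3)·(-4)/[(-4)·(-5)·(-6)·(-7)] = 1/35
L_1(0) = (3)·(-2)·(-3)·(-4)/[(4)·(-1)·(-2)·(-3)] = 3
L_2(0) = (3)·(-1)·(-3)·(-4)/[(5)·(1)·(-1)·(-2)] = -18/5
L_3(0) = (3)·(-1)·(-2)·(-4)/[(6)·(2)·(1)·(-1)] = 2
L_4(0) = (3)·(-1)·(-2)·(-3)/[(7)·(3)·(2)·(1)] = -3/7
Sum: (-284)·(1/35) + 4·(3) + (-54)·(-18/5) + (-320)·(2) + (-1040)·(-3/7) = 4

4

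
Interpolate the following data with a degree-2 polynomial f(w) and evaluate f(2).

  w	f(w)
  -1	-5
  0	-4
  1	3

16

Evaluate each Lagrange basis at w = 2:
L_0(2) = (2)·(1)/[(-1)·(-2)] = 1
L_1(2) = (3)·(1)/[(1)·(-1)] = -3
L_2(2) = (3)·(2)/[(2)·(1)] = 3
Sum: (-5)·(1) + (-4)·(-3) + 3·(3) = 16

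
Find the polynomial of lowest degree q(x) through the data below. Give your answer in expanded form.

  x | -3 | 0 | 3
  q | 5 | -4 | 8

Build the Lagrange basis polynomials:
L_0(x) = x(x - 3) / [18] = (1/18)x^2 - (1/6)x
L_1(x) = (x + 3)(x - 3) / [-9] = -(1/9)x^2 + 1
L_2(x) = (x + 3)x / [18] = (1/18)x^2 + (1/6)x
q(x) = 5·L_0 + (-4)·L_1 + 8·L_2
  5·L_0(x) = (5/18)x^2 - (5/6)x
  (-4)·L_1(x) = (4/9)x^2 - 4
  8·L_2(x) = (4/9)x^2 + (4/3)x
Adding term by term: (7/6)x^2 + (1/2)x - 4

q(x) = (7/6)x^2 + (1/2)x - 4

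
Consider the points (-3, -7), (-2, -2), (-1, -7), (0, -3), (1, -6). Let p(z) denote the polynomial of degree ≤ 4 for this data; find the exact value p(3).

-272

Evaluate each Lagrange basis at z = 3:
L_0(3) = (5)·(4)·(3)·(2)/[(-1)·(-2)·(-3)·(-4)] = 5
L_1(3) = (6)·(4)·(3)·(2)/[(1)·(-1)·(-2)·(-3)] = -24
L_2(3) = (6)·(5)·(3)·(2)/[(2)·(1)·(-1)·(-2)] = 45
L_3(3) = (6)·(5)·(4)·(2)/[(3)·(2)·(1)·(-1)] = -40
L_4(3) = (6)·(5)·(4)·(3)/[(4)·(3)·(2)·(1)] = 15
Sum: (-7)·(5) + (-2)·(-24) + (-7)·(45) + (-3)·(-40) + (-6)·(15) = -272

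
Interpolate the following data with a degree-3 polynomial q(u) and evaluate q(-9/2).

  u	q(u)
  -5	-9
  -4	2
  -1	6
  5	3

-23347/8640

Using Newton's divided-difference form:
q[-5,-4] = (2 - (-9)) / (-4 - (-5)) = 11
q[-4,-1] = (6 - 2) / (-1 - (-4)) = 4/3
q[-1,5] = (3 - 6) / (5 - (-1)) = -1/2
q[-5,-4,-1] = (4/3 - 11) / (-1 - (-5)) = -29/12
q[-4,-1,5] = (-1/2 - 4/3) / (5 - (-4)) = -11/54
q[-5,-4,-1,5] = (-11/54 - (-29/12)) / (5 - (-5)) = 239/1080
q(-9/2) = -9 + 11·(1/2) + (-29/12)·(1/2)·(-1/2) + (239/1080)·(1/2)·(-1/2)·(-7/2) = -23347/8640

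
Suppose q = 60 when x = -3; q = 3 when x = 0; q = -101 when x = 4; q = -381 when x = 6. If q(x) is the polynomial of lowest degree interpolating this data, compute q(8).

Using Newton's divided-difference form:
q[-3,0] = (3 - 60) / (0 - (-3)) = -19
q[0,4] = (-101 - 3) / (4 - 0) = -26
q[4,6] = (-381 - (-101)) / (6 - 4) = -140
q[-3,0,4] = (-26 - (-19)) / (4 - (-3)) = -1
q[0,4,6] = (-140 - (-26)) / (6 - 0) = -19
q[-3,0,4,6] = (-19 - (-1)) / (6 - (-3)) = -2
q(8) = 60 + (-19)·(11) + (-1)·(11)·(8) + (-2)·(11)·(8)·(4) = -941

-941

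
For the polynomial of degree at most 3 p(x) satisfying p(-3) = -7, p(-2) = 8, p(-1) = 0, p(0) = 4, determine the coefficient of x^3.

35/6

L_0(x) = (x + 2)(x + 1)x / [-6] = -(1/6)x^3 - (1/2)x^2 - (1/3)x
L_1(x) = (x + 3)(x + 1)x / [2] = (1/2)x^3 + 2x^2 + (3/2)x
L_2(x) = (x + 3)(x + 2)x / [-2] = -(1/2)x^3 - (5/2)x^2 - 3x
L_3(x) = (x + 3)(x + 2)(x + 1) / [6] = (1/6)x^3 + x^2 + (11/6)x + 1
p(x) = (-7)·L_0 + 8·L_1 + 0·L_2 + 4·L_3
Only the coefficient of x^3 is needed; take it from each L_i and combine:
(-7)·(-1/6) + 8·(1/2) + 0·(-1/2) + 4·(1/6) = 35/6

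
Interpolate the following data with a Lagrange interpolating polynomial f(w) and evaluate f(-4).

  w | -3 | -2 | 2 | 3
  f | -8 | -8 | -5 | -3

Evaluate each Lagrange basis at w = -4:
L_0(-4) = (-2)·(-6)·(-7)/[(-1)·(-5)·(-6)] = 14/5
L_1(-4) = (-1)·(-6)·(-7)/[(1)·(-4)·(-5)] = -21/10
L_2(-4) = (-1)·(-2)·(-7)/[(5)·(4)·(-1)] = 7/10
L_3(-4) = (-1)·(-2)·(-6)/[(6)·(5)·(1)] = -2/5
Sum: (-8)·(14/5) + (-8)·(-21/10) + (-5)·(7/10) + (-3)·(-2/5) = -79/10

-79/10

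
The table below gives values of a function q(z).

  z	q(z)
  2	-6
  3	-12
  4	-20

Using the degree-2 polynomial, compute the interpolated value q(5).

Evaluate each Lagrange basis at z = 5:
L_0(5) = (2)·(1)/[(-1)·(-2)] = 1
L_1(5) = (3)·(1)/[(1)·(-1)] = -3
L_2(5) = (3)·(2)/[(2)·(1)] = 3
Sum: (-6)·(1) + (-12)·(-3) + (-20)·(3) = -30

-30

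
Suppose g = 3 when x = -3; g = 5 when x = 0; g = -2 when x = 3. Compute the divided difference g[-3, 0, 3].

g[-3,0] = (5 - 3) / (0 - (-3)) = 2/3
g[0,3] = (-2 - 5) / (3 - 0) = -7/3
g[-3,0,3] = (-7/3 - 2/3) / (3 - (-3)) = -1/2

-1/2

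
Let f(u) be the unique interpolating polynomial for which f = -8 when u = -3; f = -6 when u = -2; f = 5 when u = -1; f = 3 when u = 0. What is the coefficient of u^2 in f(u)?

-35/2

L_0(u) = (u + 2)(u + 1)u / [-6] = -(1/6)u^3 - (1/2)u^2 - (1/3)u
L_1(u) = (u + 3)(u + 1)u / [2] = (1/2)u^3 + 2u^2 + (3/2)u
L_2(u) = (u + 3)(u + 2)u / [-2] = -(1/2)u^3 - (5/2)u^2 - 3u
L_3(u) = (u + 3)(u + 2)(u + 1) / [6] = (1/6)u^3 + u^2 + (11/6)u + 1
f(u) = (-8)·L_0 + (-6)·L_1 + 5·L_2 + 3·L_3
Only the coefficient of u^2 is needed; take it from each L_i and combine:
(-8)·(-1/2) + (-6)·(2) + 5·(-5/2) + 3·(1) = -35/2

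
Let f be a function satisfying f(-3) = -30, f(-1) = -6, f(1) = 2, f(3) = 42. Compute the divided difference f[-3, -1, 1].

f[-3,-1] = (-6 - (-30)) / (-1 - (-3)) = 12
f[-1,1] = (2 - (-6)) / (1 - (-1)) = 4
f[-3,-1,1] = (4 - 12) / (1 - (-3)) = -2

-2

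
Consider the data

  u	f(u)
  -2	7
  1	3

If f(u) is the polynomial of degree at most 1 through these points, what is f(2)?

Evaluate each Lagrange basis at u = 2:
L_0(2) = (1)/[(-3)] = -1/3
L_1(2) = (4)/[(3)] = 4/3
Sum: 7·(-1/3) + 3·(4/3) = 5/3

5/3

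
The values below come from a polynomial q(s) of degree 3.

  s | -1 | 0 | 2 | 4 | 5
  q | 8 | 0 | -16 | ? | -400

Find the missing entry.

The 4 known values determine q uniquely (degree ≤ 3).
L_0(4) = (4)·(2)·(-1)/[(-1)·(-3)·(-6)] = 4/9
L_1(4) = (5)·(2)·(-1)/[(1)·(-2)·(-5)] = -1
L_2(4) = (5)·(4)·(-1)/[(3)·(2)·(-3)] = 10/9
L_3(4) = (5)·(4)·(2)/[(6)·(5)·(3)] = 4/9
Sum: 8·(4/9) + 0 + (-16)·(10/9) + (-400)·(4/9) = -192

-192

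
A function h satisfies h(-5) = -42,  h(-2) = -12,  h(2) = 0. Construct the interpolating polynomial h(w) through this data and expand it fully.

h(w) = -w^2 + 3w - 2

L_0(w) = (w + 2)(w - 2) / [21] = (1/21)w^2 - 4/21
L_1(w) = (w + 5)(w - 2) / [-12] = -(1/12)w^2 - (1/4)w + 5/6
L_2(w) = (w + 5)(w + 2) / [28] = (1/28)w^2 + (1/4)w + 5/14
h(w) = (-42)·L_0 + (-12)·L_1 + 0·L_2
  (-42)·L_0(w) = -2w^2 + 8
  (-12)·L_1(w) = w^2 + 3w - 10
  0·L_2(w) = 0
Adding term by term: -w^2 + 3w - 2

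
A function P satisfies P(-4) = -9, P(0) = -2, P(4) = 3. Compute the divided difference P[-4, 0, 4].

P[-4,0] = (-2 - (-9)) / (0 - (-4)) = 7/4
P[0,4] = (3 - (-2)) / (4 - 0) = 5/4
P[-4,0,4] = (5/4 - 7/4) / (4 - (-4)) = -1/16

-1/16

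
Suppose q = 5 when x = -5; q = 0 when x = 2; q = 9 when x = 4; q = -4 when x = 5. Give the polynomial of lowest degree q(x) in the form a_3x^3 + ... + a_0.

Newton's divided differences:
q[-5,2] = (0 - 5) / (2 - (-5)) = -5/7
q[2,4] = (9 - 0) / (4 - 2) = 9/2
q[4,5] = (-4 - 9) / (5 - 4) = -13
q[-5,2,4] = (9/2 - (-5/7)) / (4 - (-5)) = 73/126
q[2,4,5] = (-13 - 9/2) / (5 - 2) = -35/6
q[-5,2,4,5] = (-35/6 - 73/126) / (5 - (-5)) = -202/315
q(x) = 5 + (-5/7)·(x + 5) + (73/126)·(x + 5)(x - 2) + (-202/315)·(x + 5)(x - 2)(x - 4)
Expanding: q(x) = -(202/315)x^3 + (769/630)x^2 + (9533/630)x - 1891/63

q(x) = -(202/315)x^3 + (769/630)x^2 + (9533/630)x - 1891/63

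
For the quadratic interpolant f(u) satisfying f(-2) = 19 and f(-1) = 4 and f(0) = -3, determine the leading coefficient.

4

The leading coefficient equals the top divided difference f[-2,-1,0].
f[-2,-1] = (4 - 19) / (-1 - (-2)) = -15
f[-1,0] = (-3 - 4) / (0 - (-1)) = -7
f[-2,-1,0] = (-7 - (-15)) / (0 - (-2)) = 4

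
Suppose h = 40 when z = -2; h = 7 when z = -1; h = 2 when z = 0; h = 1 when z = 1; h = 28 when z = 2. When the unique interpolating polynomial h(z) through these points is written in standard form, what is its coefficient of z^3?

Build the Lagrange basis polynomials:
L_0(z) = (z + 1)z(z - 1)(z - 2) / [24] = (1/24)z^4 - (1/12)z^3 - (1/24)z^2 + (1/12)z
L_1(z) = (z + 2)z(z - 1)(z - 2) / [-6] = -(1/6)z^4 + (1/6)z^3 + (2/3)z^2 - (2/3)z
L_2(z) = (z + 2)(z + 1)(z - 1)(z - 2) / [4] = (1/4)z^4 - (5/4)z^2 + 1
L_3(z) = (z + 2)(z + 1)z(z - 2) / [-6] = -(1/6)z^4 - (1/6)z^3 + (2/3)z^2 + (2/3)z
L_4(z) = (z + 2)(z + 1)z(z - 1) / [24] = (1/24)z^4 + (1/12)z^3 - (1/24)z^2 - (1/12)z
h(z) = 40·L_0 + 7·L_1 + 2·L_2 + 1·L_3 + 28·L_4
Only the coefficient of z^3 is needed; take it from each L_i and combine:
40·(-1/12) + 7·(1/6) + 2·(0) + 1·(-1/6) + 28·(1/12) = 0

0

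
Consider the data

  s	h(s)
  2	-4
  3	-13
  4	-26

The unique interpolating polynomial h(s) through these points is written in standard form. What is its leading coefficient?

The leading coefficient equals the top divided difference h[2,3,4].
h[2,3] = (-13 - (-4)) / (3 - 2) = -9
h[3,4] = (-26 - (-13)) / (4 - 3) = -13
h[2,3,4] = (-13 - (-9)) / (4 - 2) = -2

-2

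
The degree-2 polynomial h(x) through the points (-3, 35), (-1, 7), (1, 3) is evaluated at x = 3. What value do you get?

23

L_0(3) = (4)·(2)/[(-2)·(-4)] = 1
L_1(3) = (6)·(2)/[(2)·(-2)] = -3
L_2(3) = (6)·(4)/[(4)·(2)] = 3
Sum: 35·(1) + 7·(-3) + 3·(3) = 23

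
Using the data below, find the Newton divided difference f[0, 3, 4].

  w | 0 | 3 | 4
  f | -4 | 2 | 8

1

f[0,3] = (2 - (-4)) / (3 - 0) = 2
f[3,4] = (8 - 2) / (4 - 3) = 6
f[0,3,4] = (6 - 2) / (4 - 0) = 1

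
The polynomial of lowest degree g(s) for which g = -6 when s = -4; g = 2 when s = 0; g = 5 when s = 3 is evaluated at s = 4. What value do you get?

38/7

Evaluate each Lagrange basis at s = 4:
L_0(4) = (4)·(1)/[(-4)·(-7)] = 1/7
L_1(4) = (8)·(1)/[(4)·(-3)] = -2/3
L_2(4) = (8)·(4)/[(7)·(3)] = 32/21
Sum: (-6)·(1/7) + 2·(-2/3) + 5·(32/21) = 38/7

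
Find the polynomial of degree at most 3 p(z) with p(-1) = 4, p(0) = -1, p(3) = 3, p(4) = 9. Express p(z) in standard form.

Build the Lagrange basis polynomials:
L_0(z) = z(z - 3)(z - 4) / [-20] = -(1/20)z^3 + (7/20)z^2 - (3/5)z
L_1(z) = (z + 1)(z - 3)(z - 4) / [12] = (1/12)z^3 - (1/2)z^2 + (5/12)z + 1
L_2(z) = (z + 1)z(z - 4) / [-12] = -(1/12)z^3 + (1/4)z^2 + (1/3)z
L_3(z) = (z + 1)z(z - 3) / [20] = (1/20)z^3 - (1/10)z^2 - (3/20)z
p(z) = 4·L_0 + (-1)·L_1 + 3·L_2 + 9·L_3
  4·L_0(z) = -(1/5)z^3 + (7/5)z^2 - (12/5)z
  (-1)·L_1(z) = -(1/12)z^3 + (1/2)z^2 - (5/12)z - 1
  3·L_2(z) = -(1/4)z^3 + (3/4)z^2 + z
  9·L_3(z) = (9/20)z^3 - (9/10)z^2 - (27/20)z
Adding term by term: -(1/12)z^3 + (7/4)z^2 - (19/6)z - 1

p(z) = -(1/12)z^3 + (7/4)z^2 - (19/6)z - 1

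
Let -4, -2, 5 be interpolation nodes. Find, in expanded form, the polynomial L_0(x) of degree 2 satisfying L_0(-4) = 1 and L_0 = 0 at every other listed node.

L_0(x) = (x + 2)(x - 5) / [(-2)·(-9)]
       = (x^2 - 3x - 10) / (18)

L_0(x) = (1/18)x^2 - (1/6)x - 5/9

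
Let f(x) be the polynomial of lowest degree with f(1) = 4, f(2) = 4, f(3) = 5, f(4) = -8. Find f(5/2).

85/16

Using Newton's divided-difference form:
f[1,2] = (4 - 4) / (2 - 1) = 0
f[2,3] = (5 - 4) / (3 - 2) = 1
f[3,4] = (-8 - 5) / (4 - 3) = -13
f[1,2,3] = (1 - 0) / (3 - 1) = 1/2
f[2,3,4] = (-13 - 1) / (4 - 2) = -7
f[1,2,3,4] = (-7 - 1/2) / (4 - 1) = -5/2
f(5/2) = 4 + 0·(3/2) + (1/2)·(3/2)·(1/2) + (-5/2)·(3/2)·(1/2)·(-1/2) = 85/16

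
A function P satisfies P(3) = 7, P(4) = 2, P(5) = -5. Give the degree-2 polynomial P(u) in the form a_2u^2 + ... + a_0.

P(u) = -u^2 + 2u + 10

L_0(u) = (u - 4)(u - 5) / [2] = (1/2)u^2 - (9/2)u + 10
L_1(u) = (u - 3)(u - 5) / [-1] = -u^2 + 8u - 15
L_2(u) = (u - 3)(u - 4) / [2] = (1/2)u^2 - (7/2)u + 6
P(u) = 7·L_0 + 2·L_1 + (-5)·L_2
  7·L_0(u) = (7/2)u^2 - (63/2)u + 70
  2·L_1(u) = -2u^2 + 16u - 30
  (-5)·L_2(u) = -(5/2)u^2 + (35/2)u - 30
Adding term by term: -u^2 + 2u + 10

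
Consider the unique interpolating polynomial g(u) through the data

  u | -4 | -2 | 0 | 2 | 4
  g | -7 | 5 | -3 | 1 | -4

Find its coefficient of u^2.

L_0(u) = (u + 2)u(u - 2)(u - 4) / [384] = (1/384)u^4 - (1/96)u^3 - (1/96)u^2 + (1/24)u
L_1(u) = (u + 4)u(u - 2)(u - 4) / [-96] = -(1/96)u^4 + (1/48)u^3 + (1/6)u^2 - (1/3)u
L_2(u) = (u + 4)(u + 2)(u - 2)(u - 4) / [64] = (1/64)u^4 - (5/16)u^2 + 1
L_3(u) = (u + 4)(u + 2)u(u - 4) / [-96] = -(1/96)u^4 - (1/48)u^3 + (1/6)u^2 + (1/3)u
L_4(u) = (u + 4)(u + 2)u(u - 2) / [384] = (1/384)u^4 + (1/96)u^3 - (1/96)u^2 - (1/24)u
g(u) = (-7)·L_0 + 5·L_1 + (-3)·L_2 + 1·L_3 + (-4)·L_4
Only the coefficient of u^2 is needed; take it from each L_i and combine:
(-7)·(-1/96) + 5·(1/6) + (-3)·(-5/16) + 1·(1/6) + (-4)·(-1/96) = 197/96

197/96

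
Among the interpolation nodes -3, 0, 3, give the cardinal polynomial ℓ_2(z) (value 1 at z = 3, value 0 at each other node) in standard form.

ℓ_2(z) = (1/18)z^2 + (1/6)z

ℓ_2(z) = (z + 3)z / [(6)·(3)]
       = (z^2 + 3z) / (18)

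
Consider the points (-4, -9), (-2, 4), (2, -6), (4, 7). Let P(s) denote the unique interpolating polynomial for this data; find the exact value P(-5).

-223/8

L_0(-5) = (-3)·(-7)·(-9)/[(-2)·(-6)·(-8)] = 63/32
L_1(-5) = (-1)·(-7)·(-9)/[(2)·(-4)·(-6)] = -21/16
L_2(-5) = (-1)·(-3)·(-9)/[(6)·(4)·(-2)] = 9/16
L_3(-5) = (-1)·(-3)·(-7)/[(8)·(6)·(2)] = -7/32
Sum: (-9)·(63/32) + 4·(-21/16) + (-6)·(9/16) + 7·(-7/32) = -223/8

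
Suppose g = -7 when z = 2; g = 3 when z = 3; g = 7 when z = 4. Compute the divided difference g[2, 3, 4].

g[2,3] = (3 - (-7)) / (3 - 2) = 10
g[3,4] = (7 - 3) / (4 - 3) = 4
g[2,3,4] = (4 - 10) / (4 - 2) = -3

-3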